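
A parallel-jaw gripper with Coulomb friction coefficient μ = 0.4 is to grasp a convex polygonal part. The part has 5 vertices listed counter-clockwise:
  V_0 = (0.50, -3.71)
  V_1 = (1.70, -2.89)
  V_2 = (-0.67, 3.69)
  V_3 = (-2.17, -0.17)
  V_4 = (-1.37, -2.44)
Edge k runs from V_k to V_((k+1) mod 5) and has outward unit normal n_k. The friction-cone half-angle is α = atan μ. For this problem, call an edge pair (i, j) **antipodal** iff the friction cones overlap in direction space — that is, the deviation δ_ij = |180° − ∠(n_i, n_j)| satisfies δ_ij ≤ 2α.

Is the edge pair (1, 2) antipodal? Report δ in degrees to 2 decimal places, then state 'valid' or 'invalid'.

δ = 41.04°, valid

α = atan 0.4 = 21.80°;  2α = 43.60°
edge 1: e_1 = (-2.37, +6.58);  n_1 = (+0.9408, +0.3389)
edge 2: e_2 = (-1.50, -3.86);  n_2 = (-0.9321, +0.3622)
∠(n_1, n_2) = 138.96°
δ = |180° − 138.96°| = 41.04°
41.04° ≤ 2α = 43.60°  →  valid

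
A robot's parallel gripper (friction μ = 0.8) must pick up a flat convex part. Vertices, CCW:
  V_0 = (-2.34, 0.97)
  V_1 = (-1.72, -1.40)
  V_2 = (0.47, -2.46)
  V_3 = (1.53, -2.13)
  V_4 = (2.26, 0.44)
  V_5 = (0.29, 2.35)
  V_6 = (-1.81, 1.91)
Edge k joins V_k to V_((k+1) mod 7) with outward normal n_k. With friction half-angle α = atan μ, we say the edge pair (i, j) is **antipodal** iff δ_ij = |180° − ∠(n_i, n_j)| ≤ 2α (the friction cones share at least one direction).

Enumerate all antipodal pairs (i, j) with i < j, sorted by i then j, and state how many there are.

count = 10; pairs: (0,3), (0,4), (1,4), (1,5), (2,4), (2,5), (2,6), (3,5), (3,6), (4,6)

α = atan 0.8 = 38.66°;  2α = 77.32°
n_0 = (-0.9674, -0.2531)
n_1 = (-0.4357, -0.9001)
n_2 = (+0.2972, -0.9548)
n_3 = (+0.9619, -0.2732)
n_4 = (+0.6961, +0.7180)
n_5 = (-0.2051, +0.9787)
n_6 = (-0.8711, +0.4911)
  (0,1): δ = 130.49°  ·
  (0,2): δ = 87.37°  ·
  (0,3): δ = 30.52°  ✓
  (0,4): δ = 31.23°  ✓
  (0,5): δ = 87.17°  ·
  (0,6): δ = 135.92°  ·
  (1,2): δ = 136.88°  ·
  (1,3): δ = 80.03°  ·
  (1,4): δ = 18.29°  ✓
  (1,5): δ = 37.66°  ✓
  (1,6): δ = 86.41°  ·
  (2,3): δ = 123.15°  ·
  (2,4): δ = 61.41°  ✓
  (2,5): δ = 5.46°  ✓
  (2,6): δ = 43.29°  ✓
  (3,4): δ = 118.26°  ·
  (3,5): δ = 62.31°  ✓
  (3,6): δ = 13.56°  ✓
  (4,5): δ = 124.05°  ·
  (4,6): δ = 75.30°  ✓
  (5,6): δ = 131.25°  ·
antipodal pairs: 10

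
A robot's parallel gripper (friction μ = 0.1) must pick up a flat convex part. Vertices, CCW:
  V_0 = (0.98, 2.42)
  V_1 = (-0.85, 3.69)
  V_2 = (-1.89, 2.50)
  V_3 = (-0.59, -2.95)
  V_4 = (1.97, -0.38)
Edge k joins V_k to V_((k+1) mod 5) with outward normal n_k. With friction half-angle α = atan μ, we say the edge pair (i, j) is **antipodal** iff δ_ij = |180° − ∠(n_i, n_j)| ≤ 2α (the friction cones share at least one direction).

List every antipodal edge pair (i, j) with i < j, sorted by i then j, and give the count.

count = 2; pairs: (1,3), (2,4)

α = atan 0.1 = 5.71°;  2α = 11.42°
n_0 = (+0.5701, +0.8215)
n_1 = (-0.7530, +0.6581)
n_2 = (-0.9727, -0.2320)
n_3 = (+0.7085, -0.7057)
n_4 = (+0.9428, +0.3333)
  (0,1): δ = 96.39°  ·
  (0,2): δ = 41.82°  ·
  (0,3): δ = 79.87°  ·
  (0,4): δ = 144.23°  ·
  (1,2): δ = 125.43°  ·
  (1,3): δ = 3.74°  ✓
  (1,4): δ = 60.62°  ·
  (2,3): δ = 58.30°  ·
  (2,4): δ = 6.06°  ✓
  (3,4): δ = 115.64°  ·
antipodal pairs: 2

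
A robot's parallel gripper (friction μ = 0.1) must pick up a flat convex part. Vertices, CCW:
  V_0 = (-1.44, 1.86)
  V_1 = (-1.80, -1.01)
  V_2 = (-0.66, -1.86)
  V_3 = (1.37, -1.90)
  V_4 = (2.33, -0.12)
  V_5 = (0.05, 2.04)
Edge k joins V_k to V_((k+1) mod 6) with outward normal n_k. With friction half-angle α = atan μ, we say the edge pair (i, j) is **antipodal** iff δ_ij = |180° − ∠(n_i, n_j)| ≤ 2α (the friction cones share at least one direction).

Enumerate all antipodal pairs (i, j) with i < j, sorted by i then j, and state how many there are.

count = 2; pairs: (1,4), (2,5)

α = atan 0.1 = 5.71°;  2α = 11.42°
n_0 = (-0.9922, +0.1245)
n_1 = (-0.5977, -0.8017)
n_2 = (-0.0197, -0.9998)
n_3 = (+0.8802, -0.4747)
n_4 = (+0.6877, +0.7260)
n_5 = (-0.1199, +0.9928)
  (0,1): δ = 119.56°  ·
  (0,2): δ = 83.98°  ·
  (0,3): δ = 21.19°  ·
  (0,4): δ = 53.70°  ·
  (0,5): δ = 104.04°  ·
  (1,2): δ = 144.42°  ·
  (1,3): δ = 81.63°  ·
  (1,4): δ = 6.74°  ✓
  (1,5): δ = 43.60°  ·
  (2,3): δ = 117.21°  ·
  (2,4): δ = 42.32°  ·
  (2,5): δ = 8.02°  ✓
  (3,4): δ = 105.11°  ·
  (3,5): δ = 54.77°  ·
  (4,5): δ = 129.66°  ·
antipodal pairs: 2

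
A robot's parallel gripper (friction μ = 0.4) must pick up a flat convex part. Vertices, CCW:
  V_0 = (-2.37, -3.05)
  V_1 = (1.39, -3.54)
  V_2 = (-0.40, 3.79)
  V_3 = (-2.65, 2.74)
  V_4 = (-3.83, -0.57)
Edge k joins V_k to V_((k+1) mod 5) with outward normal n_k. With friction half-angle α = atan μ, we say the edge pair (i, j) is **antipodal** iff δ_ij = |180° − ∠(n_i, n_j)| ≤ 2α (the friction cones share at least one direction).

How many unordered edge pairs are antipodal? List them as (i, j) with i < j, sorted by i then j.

count = 3; pairs: (0,2), (1,3), (1,4)

α = atan 0.4 = 21.80°;  2α = 43.60°
n_0 = (-0.1292, -0.9916)
n_1 = (+0.9715, +0.2372)
n_2 = (-0.4229, +0.9062)
n_3 = (-0.9419, +0.3358)
n_4 = (-0.8618, -0.5073)
  (0,1): δ = 68.85°  ·
  (0,2): δ = 32.44°  ✓
  (0,3): δ = 77.80°  ·
  (0,4): δ = 127.91°  ·
  (1,2): δ = 78.71°  ·
  (1,3): δ = 33.34°  ✓
  (1,4): δ = 16.76°  ✓
  (2,3): δ = 134.64°  ·
  (2,4): δ = 84.53°  ·
  (3,4): δ = 129.89°  ·
antipodal pairs: 3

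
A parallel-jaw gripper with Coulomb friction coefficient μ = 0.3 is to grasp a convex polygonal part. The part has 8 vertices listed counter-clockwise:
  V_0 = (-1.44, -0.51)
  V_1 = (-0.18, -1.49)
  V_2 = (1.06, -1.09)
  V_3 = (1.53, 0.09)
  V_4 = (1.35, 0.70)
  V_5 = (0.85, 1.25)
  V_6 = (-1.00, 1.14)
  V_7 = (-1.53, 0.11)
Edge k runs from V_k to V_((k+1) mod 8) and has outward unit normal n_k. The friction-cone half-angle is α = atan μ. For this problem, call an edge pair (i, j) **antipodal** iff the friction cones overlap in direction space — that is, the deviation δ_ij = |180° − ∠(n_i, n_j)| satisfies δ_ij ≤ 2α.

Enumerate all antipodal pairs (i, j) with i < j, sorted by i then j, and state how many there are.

α = atan 0.3 = 16.70°;  2α = 33.40°
n_0 = (-0.6139, -0.7894)
n_1 = (+0.3070, -0.9517)
n_2 = (+0.9290, -0.3700)
n_3 = (+0.9591, +0.2830)
n_4 = (+0.7399, +0.6727)
n_5 = (-0.0594, +0.9982)
n_6 = (-0.8892, +0.4575)
n_7 = (-0.9896, -0.1437)
  (0,1): δ = 124.25°  ·
  (0,2): δ = 73.84°  ·
  (0,3): δ = 35.68°  ·
  (0,4): δ = 9.85°  ✓
  (0,5): δ = 41.28°  ·
  (0,6): δ = 100.65°  ·
  (0,7): δ = 136.13°  ·
  (1,2): δ = 129.60°  ·
  (1,3): δ = 91.44°  ·
  (1,4): δ = 65.61°  ·
  (1,5): δ = 14.48°  ✓
  (1,6): δ = 44.89°  ·
  (1,7): δ = 80.38°  ·
  (2,3): δ = 141.84°  ·
  (2,4): δ = 116.01°  ·
  (2,5): δ = 64.88°  ·
  (2,6): δ = 5.51°  ✓
  (2,7): δ = 29.98°  ✓
  (3,4): δ = 154.17°  ·
  (3,5): δ = 103.04°  ·
  (3,6): δ = 43.67°  ·
  (3,7): δ = 8.18°  ✓
  (4,5): δ = 128.87°  ·
  (4,6): δ = 69.50°  ·
  (4,7): δ = 34.01°  ·
  (5,6): δ = 120.63°  ·
  (5,7): δ = 85.14°  ·
  (6,7): δ = 144.51°  ·
antipodal pairs: 5

count = 5; pairs: (0,4), (1,5), (2,6), (2,7), (3,7)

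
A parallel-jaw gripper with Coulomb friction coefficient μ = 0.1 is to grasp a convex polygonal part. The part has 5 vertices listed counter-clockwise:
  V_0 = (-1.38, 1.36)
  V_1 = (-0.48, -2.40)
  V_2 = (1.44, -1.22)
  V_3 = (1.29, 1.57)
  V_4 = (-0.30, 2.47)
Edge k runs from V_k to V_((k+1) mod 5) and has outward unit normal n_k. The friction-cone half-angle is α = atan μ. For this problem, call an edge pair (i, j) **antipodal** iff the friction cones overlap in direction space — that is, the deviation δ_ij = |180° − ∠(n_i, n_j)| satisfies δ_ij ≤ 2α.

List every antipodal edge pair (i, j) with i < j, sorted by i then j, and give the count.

α = atan 0.1 = 5.71°;  2α = 11.42°
n_0 = (-0.9725, -0.2328)
n_1 = (+0.5236, -0.8520)
n_2 = (+0.9986, +0.0537)
n_3 = (+0.4926, +0.8703)
n_4 = (-0.7167, +0.6974)
  (0,1): δ = 71.89°  ·
  (0,2): δ = 10.38°  ✓
  (0,3): δ = 47.03°  ·
  (0,4): δ = 122.32°  ·
  (1,2): δ = 118.50°  ·
  (1,3): δ = 61.09°  ·
  (1,4): δ = 14.21°  ·
  (2,3): δ = 122.59°  ·
  (2,4): δ = 47.29°  ·
  (3,4): δ = 104.70°  ·
antipodal pairs: 1

count = 1; pairs: (0,2)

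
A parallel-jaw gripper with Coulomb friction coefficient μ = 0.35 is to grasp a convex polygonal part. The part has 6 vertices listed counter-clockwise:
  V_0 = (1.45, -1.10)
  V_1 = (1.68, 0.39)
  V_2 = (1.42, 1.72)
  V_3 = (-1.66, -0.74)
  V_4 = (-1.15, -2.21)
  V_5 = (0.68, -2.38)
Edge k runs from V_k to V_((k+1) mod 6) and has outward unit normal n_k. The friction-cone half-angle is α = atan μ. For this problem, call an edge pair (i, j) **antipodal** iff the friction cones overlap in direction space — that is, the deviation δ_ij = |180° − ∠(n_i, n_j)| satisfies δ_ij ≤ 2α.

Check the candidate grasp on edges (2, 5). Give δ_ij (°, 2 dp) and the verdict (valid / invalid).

δ = 20.36°, valid

α = atan 0.35 = 19.29°;  2α = 38.58°
edge 2: e_2 = (-3.08, -2.46);  n_2 = (-0.6241, +0.7814)
edge 5: e_5 = (+0.77, +1.28);  n_5 = (+0.8569, -0.5155)
∠(n_2, n_5) = 159.64°
δ = |180° − 159.64°| = 20.36°
20.36° ≤ 2α = 38.58°  →  valid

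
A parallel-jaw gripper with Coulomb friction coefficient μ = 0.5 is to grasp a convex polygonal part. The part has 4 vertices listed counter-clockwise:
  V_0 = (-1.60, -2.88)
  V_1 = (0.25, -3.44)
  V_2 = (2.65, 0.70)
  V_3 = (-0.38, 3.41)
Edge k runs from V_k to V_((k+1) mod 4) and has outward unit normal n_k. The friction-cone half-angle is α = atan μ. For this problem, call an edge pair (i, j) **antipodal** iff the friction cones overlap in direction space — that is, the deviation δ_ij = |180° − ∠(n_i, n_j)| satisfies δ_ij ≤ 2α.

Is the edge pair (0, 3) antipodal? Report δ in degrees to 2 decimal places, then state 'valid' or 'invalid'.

α = atan 0.5 = 26.57°;  2α = 53.13°
edge 0: e_0 = (+1.85, -0.56);  n_0 = (-0.2897, -0.9571)
edge 3: e_3 = (-1.22, -6.29);  n_3 = (-0.9817, +0.1904)
∠(n_0, n_3) = 84.14°
δ = |180° − 84.14°| = 95.86°
95.86° > 2α = 53.13°  →  invalid

δ = 95.86°, invalid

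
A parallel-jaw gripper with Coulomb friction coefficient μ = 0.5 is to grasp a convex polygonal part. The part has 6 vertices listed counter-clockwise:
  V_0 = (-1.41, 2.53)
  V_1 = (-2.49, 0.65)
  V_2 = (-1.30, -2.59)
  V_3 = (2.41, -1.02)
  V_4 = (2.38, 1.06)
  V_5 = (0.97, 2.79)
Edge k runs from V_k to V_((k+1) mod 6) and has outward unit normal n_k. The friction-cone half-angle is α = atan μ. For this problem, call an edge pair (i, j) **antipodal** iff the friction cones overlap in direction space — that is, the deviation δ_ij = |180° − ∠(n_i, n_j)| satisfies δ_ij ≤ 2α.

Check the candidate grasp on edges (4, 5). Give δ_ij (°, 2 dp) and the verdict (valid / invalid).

δ = 122.95°, invalid

α = atan 0.5 = 26.57°;  2α = 53.13°
edge 4: e_4 = (-1.41, +1.73);  n_4 = (+0.7752, +0.6318)
edge 5: e_5 = (-2.38, -0.26);  n_5 = (-0.1086, +0.9941)
∠(n_4, n_5) = 57.05°
δ = |180° − 57.05°| = 122.95°
122.95° > 2α = 53.13°  →  invalid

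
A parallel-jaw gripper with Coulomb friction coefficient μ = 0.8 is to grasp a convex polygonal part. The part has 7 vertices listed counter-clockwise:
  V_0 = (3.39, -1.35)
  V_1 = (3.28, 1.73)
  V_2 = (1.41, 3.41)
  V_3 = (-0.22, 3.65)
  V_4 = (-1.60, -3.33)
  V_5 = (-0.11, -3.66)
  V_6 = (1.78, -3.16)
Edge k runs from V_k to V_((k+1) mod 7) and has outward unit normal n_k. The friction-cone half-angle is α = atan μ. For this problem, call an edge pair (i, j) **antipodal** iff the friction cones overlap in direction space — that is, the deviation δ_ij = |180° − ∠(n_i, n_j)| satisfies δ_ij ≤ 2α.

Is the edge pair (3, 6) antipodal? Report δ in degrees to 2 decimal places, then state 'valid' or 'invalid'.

α = atan 0.8 = 38.66°;  2α = 77.32°
edge 3: e_3 = (-1.38, -6.98);  n_3 = (-0.9810, +0.1940)
edge 6: e_6 = (+1.61, +1.81);  n_6 = (+0.7472, -0.6646)
∠(n_3, n_6) = 149.53°
δ = |180° − 149.53°| = 30.47°
30.47° ≤ 2α = 77.32°  →  valid

δ = 30.47°, valid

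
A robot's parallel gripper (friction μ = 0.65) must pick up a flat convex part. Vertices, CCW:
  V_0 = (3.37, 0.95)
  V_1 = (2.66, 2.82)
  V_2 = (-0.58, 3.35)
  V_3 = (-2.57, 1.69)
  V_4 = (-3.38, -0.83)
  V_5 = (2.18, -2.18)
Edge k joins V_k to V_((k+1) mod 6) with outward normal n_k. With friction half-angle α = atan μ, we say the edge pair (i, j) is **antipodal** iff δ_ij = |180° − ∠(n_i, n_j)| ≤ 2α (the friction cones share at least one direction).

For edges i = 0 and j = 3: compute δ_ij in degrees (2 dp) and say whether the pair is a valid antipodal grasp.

δ = 38.61°, valid

α = atan 0.65 = 33.02°;  2α = 66.05°
edge 0: e_0 = (-0.71, +1.87);  n_0 = (+0.9349, +0.3550)
edge 3: e_3 = (-0.81, -2.52);  n_3 = (-0.9520, +0.3060)
∠(n_0, n_3) = 141.39°
δ = |180° − 141.39°| = 38.61°
38.61° ≤ 2α = 66.05°  →  valid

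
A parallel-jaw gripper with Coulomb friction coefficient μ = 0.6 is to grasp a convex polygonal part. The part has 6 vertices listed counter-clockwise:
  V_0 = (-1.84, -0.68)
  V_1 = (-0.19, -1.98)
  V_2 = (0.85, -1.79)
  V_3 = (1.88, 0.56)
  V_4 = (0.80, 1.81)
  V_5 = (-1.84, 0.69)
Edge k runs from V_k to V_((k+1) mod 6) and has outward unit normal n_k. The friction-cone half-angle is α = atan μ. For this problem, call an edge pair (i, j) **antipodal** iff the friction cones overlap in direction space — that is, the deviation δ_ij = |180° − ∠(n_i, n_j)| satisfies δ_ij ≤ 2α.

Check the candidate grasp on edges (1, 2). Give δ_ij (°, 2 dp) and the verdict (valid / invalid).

α = atan 0.6 = 30.96°;  2α = 61.93°
edge 1: e_1 = (+1.04, +0.19);  n_1 = (+0.1797, -0.9837)
edge 2: e_2 = (+1.03, +2.35);  n_2 = (+0.9159, -0.4014)
∠(n_1, n_2) = 55.98°
δ = |180° − 55.98°| = 124.02°
124.02° > 2α = 61.93°  →  invalid

δ = 124.02°, invalid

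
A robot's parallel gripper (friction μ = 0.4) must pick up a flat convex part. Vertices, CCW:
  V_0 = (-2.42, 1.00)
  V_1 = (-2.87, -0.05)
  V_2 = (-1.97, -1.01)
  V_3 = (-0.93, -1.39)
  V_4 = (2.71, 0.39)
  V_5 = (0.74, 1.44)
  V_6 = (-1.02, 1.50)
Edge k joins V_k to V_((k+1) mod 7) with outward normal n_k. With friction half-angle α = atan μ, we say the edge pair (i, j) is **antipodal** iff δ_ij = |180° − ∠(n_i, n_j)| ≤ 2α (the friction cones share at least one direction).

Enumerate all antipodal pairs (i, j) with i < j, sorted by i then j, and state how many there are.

α = atan 0.4 = 21.80°;  2α = 43.60°
n_0 = (-0.9191, +0.3939)
n_1 = (-0.7295, -0.6839)
n_2 = (-0.3432, -0.9393)
n_3 = (+0.4393, -0.8983)
n_4 = (+0.4704, +0.8825)
n_5 = (+0.0341, +0.9994)
n_6 = (-0.3363, +0.9417)
  (0,1): δ = 113.65°  ·
  (0,2): δ = 86.87°  ·
  (0,3): δ = 40.74°  ✓
  (0,4): δ = 85.14°  ·
  (0,5): δ = 111.25°  ·
  (0,6): δ = 132.85°  ·
  (1,2): δ = 153.22°  ·
  (1,3): δ = 107.09°  ·
  (1,4): δ = 18.79°  ✓
  (1,5): δ = 44.90°  ·
  (1,6): δ = 66.50°  ·
  (2,3): δ = 133.87°  ·
  (2,4): δ = 7.99°  ✓
  (2,5): δ = 18.12°  ✓
  (2,6): δ = 39.73°  ✓
  (3,4): δ = 54.12°  ·
  (3,5): δ = 28.01°  ✓
  (3,6): δ = 6.41°  ✓
  (4,5): δ = 153.90°  ·
  (4,6): δ = 132.29°  ·
  (5,6): δ = 158.39°  ·
antipodal pairs: 7

count = 7; pairs: (0,3), (1,4), (2,4), (2,5), (2,6), (3,5), (3,6)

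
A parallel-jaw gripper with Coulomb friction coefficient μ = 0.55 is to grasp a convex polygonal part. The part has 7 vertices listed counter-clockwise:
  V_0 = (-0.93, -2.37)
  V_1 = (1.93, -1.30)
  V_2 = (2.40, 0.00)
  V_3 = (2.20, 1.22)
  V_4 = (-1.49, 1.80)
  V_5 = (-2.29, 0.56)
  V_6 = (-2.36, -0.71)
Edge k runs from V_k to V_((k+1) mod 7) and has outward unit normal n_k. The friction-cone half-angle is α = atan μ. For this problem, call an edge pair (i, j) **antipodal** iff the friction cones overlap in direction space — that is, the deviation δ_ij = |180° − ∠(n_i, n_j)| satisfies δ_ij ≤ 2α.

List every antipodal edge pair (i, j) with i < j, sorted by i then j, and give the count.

count = 8; pairs: (0,3), (0,4), (1,4), (1,5), (2,4), (2,5), (2,6), (3,6)

α = atan 0.55 = 28.81°;  2α = 57.62°
n_0 = (+0.3504, -0.9366)
n_1 = (+0.9404, -0.3400)
n_2 = (+0.9868, +0.1618)
n_3 = (+0.1553, +0.9879)
n_4 = (-0.8403, +0.5421)
n_5 = (-0.9985, +0.0550)
n_6 = (-0.7576, -0.6527)
  (0,1): δ = 130.39°  ·
  (0,2): δ = 101.20°  ·
  (0,3): δ = 29.44°  ✓
  (0,4): δ = 36.66°  ✓
  (0,5): δ = 66.33°  ·
  (0,6): δ = 110.23°  ·
  (1,2): δ = 150.81°  ·
  (1,3): δ = 79.06°  ·
  (1,4): δ = 12.95°  ✓
  (1,5): δ = 16.72°  ✓
  (1,6): δ = 60.62°  ·
  (2,3): δ = 108.24°  ·
  (2,4): δ = 42.14°  ✓
  (2,5): δ = 12.46°  ✓
  (2,6): δ = 31.43°  ✓
  (3,4): δ = 113.90°  ·
  (3,5): δ = 84.22°  ·
  (3,6): δ = 40.32°  ✓
  (4,5): δ = 150.33°  ·
  (4,6): δ = 106.43°  ·
  (5,6): δ = 136.10°  ·
antipodal pairs: 8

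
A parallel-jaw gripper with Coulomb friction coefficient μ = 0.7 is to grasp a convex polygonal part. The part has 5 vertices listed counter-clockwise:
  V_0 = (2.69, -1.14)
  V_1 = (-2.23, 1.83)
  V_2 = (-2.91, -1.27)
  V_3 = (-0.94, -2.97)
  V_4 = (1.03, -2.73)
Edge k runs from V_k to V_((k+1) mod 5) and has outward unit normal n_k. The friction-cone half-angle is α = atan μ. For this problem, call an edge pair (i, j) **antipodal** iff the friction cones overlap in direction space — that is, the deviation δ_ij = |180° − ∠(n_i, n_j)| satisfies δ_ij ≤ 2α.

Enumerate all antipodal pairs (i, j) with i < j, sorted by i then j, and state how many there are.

α = atan 0.7 = 34.99°;  2α = 69.98°
n_0 = (+0.5168, +0.8561)
n_1 = (-0.9768, +0.2143)
n_2 = (-0.6533, -0.7571)
n_3 = (+0.1209, -0.9927)
n_4 = (+0.6917, -0.7222)
  (0,1): δ = 71.25°  ·
  (0,2): δ = 9.67°  ✓
  (0,3): δ = 38.06°  ✓
  (0,4): δ = 74.88°  ·
  (1,2): δ = 118.42°  ·
  (1,3): δ = 70.68°  ·
  (1,4): δ = 33.86°  ✓
  (2,3): δ = 132.26°  ·
  (2,4): δ = 95.44°  ·
  (3,4): δ = 143.18°  ·
antipodal pairs: 3

count = 3; pairs: (0,2), (0,3), (1,4)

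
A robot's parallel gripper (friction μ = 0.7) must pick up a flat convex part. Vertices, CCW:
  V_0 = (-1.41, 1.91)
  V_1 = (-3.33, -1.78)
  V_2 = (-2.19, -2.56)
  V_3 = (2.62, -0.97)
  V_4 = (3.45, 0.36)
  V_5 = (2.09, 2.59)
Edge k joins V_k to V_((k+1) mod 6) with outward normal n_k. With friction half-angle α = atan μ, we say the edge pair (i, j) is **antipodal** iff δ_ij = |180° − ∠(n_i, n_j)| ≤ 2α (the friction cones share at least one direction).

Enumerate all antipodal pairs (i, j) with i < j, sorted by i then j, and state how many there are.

α = atan 0.7 = 34.99°;  2α = 69.98°
n_0 = (-0.8871, +0.4616)
n_1 = (-0.5647, -0.8253)
n_2 = (+0.3139, -0.9495)
n_3 = (+0.8484, -0.5294)
n_4 = (+0.8538, +0.5207)
n_5 = (-0.1907, +0.9816)
  (0,1): δ = 96.89°  ·
  (0,2): δ = 44.22°  ✓
  (0,3): δ = 4.48°  ✓
  (0,4): δ = 58.87°  ✓
  (0,5): δ = 128.48°  ·
  (1,2): δ = 127.33°  ·
  (1,3): δ = 87.59°  ·
  (1,4): δ = 24.24°  ✓
  (1,5): δ = 45.38°  ✓
  (2,3): δ = 140.26°  ·
  (2,4): δ = 76.91°  ·
  (2,5): δ = 7.30°  ✓
  (3,4): δ = 116.66°  ·
  (3,5): δ = 47.04°  ✓
  (4,5): δ = 110.38°  ·
antipodal pairs: 7

count = 7; pairs: (0,2), (0,3), (0,4), (1,4), (1,5), (2,5), (3,5)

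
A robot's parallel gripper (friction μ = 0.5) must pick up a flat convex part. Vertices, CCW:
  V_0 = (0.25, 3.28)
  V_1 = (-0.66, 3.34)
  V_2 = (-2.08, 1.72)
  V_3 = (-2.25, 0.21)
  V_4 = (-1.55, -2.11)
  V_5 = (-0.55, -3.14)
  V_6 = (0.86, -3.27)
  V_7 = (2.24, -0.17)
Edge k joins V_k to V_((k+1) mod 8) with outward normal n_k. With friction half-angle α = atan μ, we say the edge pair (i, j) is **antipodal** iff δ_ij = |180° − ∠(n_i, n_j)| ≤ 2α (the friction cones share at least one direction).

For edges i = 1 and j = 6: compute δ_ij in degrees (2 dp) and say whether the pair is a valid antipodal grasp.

α = atan 0.5 = 26.57°;  2α = 53.13°
edge 1: e_1 = (-1.42, -1.62);  n_1 = (-0.7520, +0.6592)
edge 6: e_6 = (+1.38, +3.10);  n_6 = (+0.9136, -0.4067)
∠(n_1, n_6) = 162.76°
δ = |180° − 162.76°| = 17.24°
17.24° ≤ 2α = 53.13°  →  valid

δ = 17.24°, valid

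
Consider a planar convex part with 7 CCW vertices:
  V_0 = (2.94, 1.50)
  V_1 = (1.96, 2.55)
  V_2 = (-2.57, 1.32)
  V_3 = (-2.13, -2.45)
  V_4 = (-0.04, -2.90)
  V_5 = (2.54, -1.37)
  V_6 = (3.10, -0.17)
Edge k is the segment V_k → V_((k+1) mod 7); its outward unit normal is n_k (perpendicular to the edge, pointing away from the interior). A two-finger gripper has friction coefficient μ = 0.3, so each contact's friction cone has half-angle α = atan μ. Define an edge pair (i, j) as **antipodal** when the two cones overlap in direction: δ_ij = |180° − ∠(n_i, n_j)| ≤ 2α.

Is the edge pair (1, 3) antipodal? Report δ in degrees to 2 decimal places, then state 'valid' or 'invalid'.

δ = 27.34°, valid

α = atan 0.3 = 16.70°;  2α = 33.40°
edge 1: e_1 = (-4.53, -1.23);  n_1 = (-0.2620, +0.9651)
edge 3: e_3 = (+2.09, -0.45);  n_3 = (-0.2105, -0.9776)
∠(n_1, n_3) = 152.66°
δ = |180° − 152.66°| = 27.34°
27.34° ≤ 2α = 33.40°  →  valid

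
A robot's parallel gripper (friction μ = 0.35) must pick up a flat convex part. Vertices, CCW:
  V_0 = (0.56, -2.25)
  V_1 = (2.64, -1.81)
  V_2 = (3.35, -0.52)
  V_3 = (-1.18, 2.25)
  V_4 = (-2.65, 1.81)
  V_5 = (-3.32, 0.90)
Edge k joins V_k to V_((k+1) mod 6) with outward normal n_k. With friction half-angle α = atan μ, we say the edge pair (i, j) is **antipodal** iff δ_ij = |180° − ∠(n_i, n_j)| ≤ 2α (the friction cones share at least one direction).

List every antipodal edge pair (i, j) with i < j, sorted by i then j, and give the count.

α = atan 0.35 = 19.29°;  2α = 38.58°
n_0 = (+0.2070, -0.9783)
n_1 = (+0.8761, -0.4822)
n_2 = (+0.5217, +0.8531)
n_3 = (-0.2867, +0.9580)
n_4 = (-0.8053, +0.5929)
n_5 = (-0.6303, -0.7764)
  (0,1): δ = 130.77°  ·
  (0,2): δ = 43.39°  ·
  (0,3): δ = 4.72°  ✓
  (0,4): δ = 41.69°  ·
  (0,5): δ = 128.98°  ·
  (1,2): δ = 92.62°  ·
  (1,3): δ = 44.51°  ·
  (1,4): δ = 7.54°  ✓
  (1,5): δ = 79.76°  ·
  (2,3): δ = 131.89°  ·
  (2,4): δ = 94.92°  ·
  (2,5): δ = 7.63°  ✓
  (3,4): δ = 143.03°  ·
  (3,5): δ = 55.74°  ·
  (4,5): δ = 92.71°  ·
antipodal pairs: 3

count = 3; pairs: (0,3), (1,4), (2,5)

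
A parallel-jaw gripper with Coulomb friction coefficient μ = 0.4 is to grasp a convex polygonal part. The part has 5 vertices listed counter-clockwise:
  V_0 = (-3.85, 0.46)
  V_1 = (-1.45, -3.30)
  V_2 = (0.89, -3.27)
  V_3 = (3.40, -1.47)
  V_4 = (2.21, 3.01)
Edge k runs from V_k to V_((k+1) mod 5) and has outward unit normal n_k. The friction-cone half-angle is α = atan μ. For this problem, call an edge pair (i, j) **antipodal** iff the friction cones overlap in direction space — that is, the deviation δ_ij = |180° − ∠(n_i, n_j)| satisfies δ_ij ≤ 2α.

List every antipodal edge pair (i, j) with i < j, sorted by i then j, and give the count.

α = atan 0.4 = 21.80°;  2α = 43.60°
n_0 = (-0.8429, -0.5380)
n_1 = (+0.0128, -0.9999)
n_2 = (+0.5828, -0.8126)
n_3 = (+0.9665, +0.2567)
n_4 = (-0.3879, +0.9217)
  (0,1): δ = 121.82°  ·
  (0,2): δ = 86.90°  ·
  (0,3): δ = 17.67°  ✓
  (0,4): δ = 80.27°  ·
  (1,2): δ = 145.09°  ·
  (1,3): δ = 75.86°  ·
  (1,4): δ = 22.09°  ✓
  (2,3): δ = 110.77°  ·
  (2,4): δ = 12.82°  ✓
  (3,4): δ = 82.05°  ·
antipodal pairs: 3

count = 3; pairs: (0,3), (1,4), (2,4)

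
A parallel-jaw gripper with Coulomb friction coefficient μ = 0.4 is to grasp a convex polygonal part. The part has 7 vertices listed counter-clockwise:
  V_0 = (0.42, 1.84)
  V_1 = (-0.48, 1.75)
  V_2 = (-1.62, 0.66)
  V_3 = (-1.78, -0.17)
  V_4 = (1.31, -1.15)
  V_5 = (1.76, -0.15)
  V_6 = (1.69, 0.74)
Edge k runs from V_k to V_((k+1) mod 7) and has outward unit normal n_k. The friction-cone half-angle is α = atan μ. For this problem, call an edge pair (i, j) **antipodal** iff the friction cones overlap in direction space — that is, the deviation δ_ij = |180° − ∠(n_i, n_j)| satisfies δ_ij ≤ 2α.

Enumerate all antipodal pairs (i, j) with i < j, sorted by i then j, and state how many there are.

count = 5; pairs: (0,3), (1,4), (2,4), (2,5), (3,6)

α = atan 0.4 = 21.80°;  2α = 43.60°
n_0 = (-0.0995, +0.9950)
n_1 = (-0.6911, +0.7228)
n_2 = (-0.9819, +0.1893)
n_3 = (-0.3023, -0.9532)
n_4 = (+0.9119, -0.4104)
n_5 = (+0.9969, +0.0784)
n_6 = (+0.6547, +0.7559)
  (0,1): δ = 142.00°  ·
  (0,2): δ = 106.62°  ·
  (0,3): δ = 23.31°  ✓
  (0,4): δ = 60.06°  ·
  (0,5): δ = 88.79°  ·
  (0,6): δ = 133.39°  ·
  (1,2): δ = 144.63°  ·
  (1,3): δ = 61.31°  ·
  (1,4): δ = 22.06°  ✓
  (1,5): δ = 50.78°  ·
  (1,6): δ = 95.39°  ·
  (2,3): δ = 96.69°  ·
  (2,4): δ = 13.32°  ✓
  (2,5): δ = 15.41°  ✓
  (2,6): δ = 60.01°  ·
  (3,4): δ = 96.63°  ·
  (3,5): δ = 67.91°  ·
  (3,6): δ = 23.30°  ✓
  (4,5): δ = 151.28°  ·
  (4,6): δ = 106.67°  ·
  (5,6): δ = 135.39°  ·
antipodal pairs: 5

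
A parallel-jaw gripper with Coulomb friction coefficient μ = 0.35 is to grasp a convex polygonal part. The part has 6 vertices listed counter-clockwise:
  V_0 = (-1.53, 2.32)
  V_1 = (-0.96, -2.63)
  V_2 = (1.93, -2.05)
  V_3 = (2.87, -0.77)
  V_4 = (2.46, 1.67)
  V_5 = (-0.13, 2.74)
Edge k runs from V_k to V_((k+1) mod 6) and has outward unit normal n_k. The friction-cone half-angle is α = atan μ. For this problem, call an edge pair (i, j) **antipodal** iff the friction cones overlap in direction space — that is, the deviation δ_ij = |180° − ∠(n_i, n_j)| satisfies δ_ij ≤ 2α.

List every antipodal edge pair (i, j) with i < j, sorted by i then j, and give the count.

α = atan 0.35 = 19.29°;  2α = 38.58°
n_0 = (-0.9934, -0.1144)
n_1 = (+0.1968, -0.9804)
n_2 = (+0.8060, -0.5919)
n_3 = (+0.9862, +0.1657)
n_4 = (+0.3818, +0.9242)
n_5 = (-0.2873, +0.9578)
  (0,1): δ = 85.22°  ·
  (0,2): δ = 42.86°  ·
  (0,3): δ = 2.97°  ✓
  (0,4): δ = 60.98°  ·
  (0,5): δ = 100.13°  ·
  (1,2): δ = 137.64°  ·
  (1,3): δ = 91.81°  ·
  (1,4): δ = 33.79°  ✓
  (1,5): δ = 5.35°  ✓
  (2,3): δ = 134.17°  ·
  (2,4): δ = 76.15°  ·
  (2,5): δ = 37.01°  ✓
  (3,4): δ = 121.99°  ·
  (3,5): δ = 82.84°  ·
  (4,5): δ = 140.85°  ·
antipodal pairs: 4

count = 4; pairs: (0,3), (1,4), (1,5), (2,5)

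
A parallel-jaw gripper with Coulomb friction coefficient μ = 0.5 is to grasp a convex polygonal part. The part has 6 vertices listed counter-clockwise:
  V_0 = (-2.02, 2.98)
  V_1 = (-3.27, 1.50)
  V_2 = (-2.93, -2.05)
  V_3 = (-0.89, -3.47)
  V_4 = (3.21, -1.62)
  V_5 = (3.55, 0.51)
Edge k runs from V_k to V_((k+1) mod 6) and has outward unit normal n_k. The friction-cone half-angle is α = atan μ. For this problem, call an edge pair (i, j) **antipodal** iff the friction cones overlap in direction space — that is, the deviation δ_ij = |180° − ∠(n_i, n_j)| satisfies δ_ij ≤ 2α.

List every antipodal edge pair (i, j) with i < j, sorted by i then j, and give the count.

α = atan 0.5 = 26.57°;  2α = 53.13°
n_0 = (-0.7640, +0.6452)
n_1 = (-0.9954, -0.0953)
n_2 = (-0.5713, -0.8207)
n_3 = (+0.4113, -0.9115)
n_4 = (+0.9875, -0.1576)
n_5 = (+0.4054, +0.9141)
  (0,1): δ = 134.34°  ·
  (0,2): δ = 84.66°  ·
  (0,3): δ = 25.53°  ✓
  (0,4): δ = 31.11°  ✓
  (0,5): δ = 106.27°  ·
  (1,2): δ = 130.31°  ·
  (1,3): δ = 71.18°  ·
  (1,4): δ = 14.54°  ✓
  (1,5): δ = 60.61°  ·
  (2,3): δ = 120.87°  ·
  (2,4): δ = 64.23°  ·
  (2,5): δ = 10.93°  ✓
  (3,4): δ = 123.36°  ·
  (3,5): δ = 48.20°  ✓
  (4,5): δ = 104.85°  ·
antipodal pairs: 5

count = 5; pairs: (0,3), (0,4), (1,4), (2,5), (3,5)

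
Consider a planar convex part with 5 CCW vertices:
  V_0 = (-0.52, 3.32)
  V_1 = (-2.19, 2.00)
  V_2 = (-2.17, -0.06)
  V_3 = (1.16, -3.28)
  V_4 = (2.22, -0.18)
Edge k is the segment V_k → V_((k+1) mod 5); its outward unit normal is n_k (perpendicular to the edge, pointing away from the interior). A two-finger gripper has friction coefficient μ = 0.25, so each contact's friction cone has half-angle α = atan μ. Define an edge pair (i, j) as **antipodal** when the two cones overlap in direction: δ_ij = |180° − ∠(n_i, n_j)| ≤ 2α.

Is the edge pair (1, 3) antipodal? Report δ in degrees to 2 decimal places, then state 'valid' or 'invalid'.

δ = 19.43°, valid

α = atan 0.25 = 14.04°;  2α = 28.07°
edge 1: e_1 = (+0.02, -2.06);  n_1 = (-1.0000, -0.0097)
edge 3: e_3 = (+1.06, +3.10);  n_3 = (+0.9462, -0.3235)
∠(n_1, n_3) = 160.57°
δ = |180° − 160.57°| = 19.43°
19.43° ≤ 2α = 28.07°  →  valid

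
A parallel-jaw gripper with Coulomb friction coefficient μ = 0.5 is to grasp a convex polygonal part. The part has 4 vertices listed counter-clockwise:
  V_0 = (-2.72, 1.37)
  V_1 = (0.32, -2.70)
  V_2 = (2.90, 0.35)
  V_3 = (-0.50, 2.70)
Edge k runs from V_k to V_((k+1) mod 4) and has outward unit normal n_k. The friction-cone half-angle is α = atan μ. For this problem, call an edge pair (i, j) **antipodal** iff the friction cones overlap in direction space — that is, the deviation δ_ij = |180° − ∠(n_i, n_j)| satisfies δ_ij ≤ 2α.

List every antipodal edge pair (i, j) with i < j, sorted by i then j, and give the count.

α = atan 0.5 = 26.57°;  2α = 53.13°
n_0 = (-0.8012, -0.5984)
n_1 = (+0.7635, -0.6458)
n_2 = (+0.5686, +0.8226)
n_3 = (-0.5139, +0.8578)
  (0,1): δ = 76.99°  ·
  (0,2): δ = 18.59°  ✓
  (0,3): δ = 84.17°  ·
  (1,2): δ = 84.42°  ·
  (1,3): δ = 18.85°  ✓
  (2,3): δ = 114.42°  ·
antipodal pairs: 2

count = 2; pairs: (0,2), (1,3)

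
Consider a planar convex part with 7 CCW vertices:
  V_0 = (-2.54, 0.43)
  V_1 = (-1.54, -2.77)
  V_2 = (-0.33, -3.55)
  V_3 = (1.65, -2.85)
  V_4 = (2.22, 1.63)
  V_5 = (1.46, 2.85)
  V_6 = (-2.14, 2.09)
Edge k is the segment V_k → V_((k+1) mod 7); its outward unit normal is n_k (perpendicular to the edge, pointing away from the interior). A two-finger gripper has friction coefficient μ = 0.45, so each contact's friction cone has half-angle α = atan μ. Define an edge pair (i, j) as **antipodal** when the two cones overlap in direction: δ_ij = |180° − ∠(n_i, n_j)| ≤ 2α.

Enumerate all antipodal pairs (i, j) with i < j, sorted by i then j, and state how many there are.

count = 7; pairs: (0,3), (0,4), (1,4), (1,5), (2,5), (3,6), (4,6)

α = atan 0.45 = 24.23°;  2α = 48.46°
n_0 = (-0.9545, -0.2983)
n_1 = (-0.5418, -0.8405)
n_2 = (+0.3333, -0.9428)
n_3 = (+0.9920, -0.1262)
n_4 = (+0.8488, +0.5287)
n_5 = (-0.2066, +0.9784)
n_6 = (-0.9722, +0.2343)
  (0,1): δ = 140.16°  ·
  (0,2): δ = 87.88°  ·
  (0,3): δ = 24.60°  ✓
  (0,4): δ = 14.57°  ✓
  (0,5): δ = 84.57°  ·
  (0,6): δ = 149.10°  ·
  (1,2): δ = 127.72°  ·
  (1,3): δ = 64.44°  ·
  (1,4): δ = 25.27°  ✓
  (1,5): δ = 44.73°  ✓
  (1,6): δ = 109.26°  ·
  (2,3): δ = 116.72°  ·
  (2,4): δ = 77.55°  ·
  (2,5): δ = 7.55°  ✓
  (2,6): δ = 56.98°  ·
  (3,4): δ = 140.83°  ·
  (3,5): δ = 70.83°  ·
  (3,6): δ = 6.30°  ✓
  (4,5): δ = 110.00°  ·
  (4,6): δ = 45.47°  ✓
  (5,6): δ = 115.47°  ·
antipodal pairs: 7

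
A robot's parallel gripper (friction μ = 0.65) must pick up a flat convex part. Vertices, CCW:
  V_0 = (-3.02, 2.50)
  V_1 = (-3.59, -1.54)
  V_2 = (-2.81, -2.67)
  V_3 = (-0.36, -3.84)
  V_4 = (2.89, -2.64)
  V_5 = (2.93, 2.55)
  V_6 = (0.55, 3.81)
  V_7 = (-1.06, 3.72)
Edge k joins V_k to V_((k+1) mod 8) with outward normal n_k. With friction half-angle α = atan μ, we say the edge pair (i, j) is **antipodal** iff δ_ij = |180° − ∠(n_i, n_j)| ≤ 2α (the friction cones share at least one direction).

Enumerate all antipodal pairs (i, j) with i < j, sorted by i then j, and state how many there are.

α = atan 0.65 = 33.02°;  2α = 66.05°
n_0 = (-0.9902, +0.1397)
n_1 = (-0.8230, -0.5681)
n_2 = (-0.4309, -0.9024)
n_3 = (+0.3464, -0.9381)
n_4 = (+1.0000, -0.0077)
n_5 = (+0.4679, +0.8838)
n_6 = (-0.0558, +0.9984)
n_7 = (-0.5284, +0.8490)
  (0,1): δ = 137.35°  ·
  (0,2): δ = 107.50°  ·
  (0,3): δ = 61.70°  ✓
  (0,4): δ = 7.59°  ✓
  (0,5): δ = 70.13°  ·
  (0,6): δ = 101.23°  ·
  (0,7): δ = 129.93°  ·
  (1,2): δ = 150.14°  ·
  (1,3): δ = 104.35°  ·
  (1,4): δ = 35.06°  ✓
  (1,5): δ = 27.49°  ✓
  (1,6): δ = 58.58°  ✓
  (1,7): δ = 87.28°  ·
  (2,3): δ = 134.21°  ·
  (2,4): δ = 64.91°  ✓
  (2,5): δ = 2.37°  ✓
  (2,6): δ = 28.73°  ✓
  (2,7): δ = 57.43°  ✓
  (3,4): δ = 110.71°  ·
  (3,5): δ = 48.16°  ✓
  (3,6): δ = 17.07°  ✓
  (3,7): δ = 11.63°  ✓
  (4,5): δ = 117.46°  ·
  (4,6): δ = 86.36°  ·
  (4,7): δ = 57.66°  ✓
  (5,6): δ = 148.90°  ·
  (5,7): δ = 120.20°  ·
  (6,7): δ = 151.30°  ·
antipodal pairs: 13

count = 13; pairs: (0,3), (0,4), (1,4), (1,5), (1,6), (2,4), (2,5), (2,6), (2,7), (3,5), (3,6), (3,7), (4,7)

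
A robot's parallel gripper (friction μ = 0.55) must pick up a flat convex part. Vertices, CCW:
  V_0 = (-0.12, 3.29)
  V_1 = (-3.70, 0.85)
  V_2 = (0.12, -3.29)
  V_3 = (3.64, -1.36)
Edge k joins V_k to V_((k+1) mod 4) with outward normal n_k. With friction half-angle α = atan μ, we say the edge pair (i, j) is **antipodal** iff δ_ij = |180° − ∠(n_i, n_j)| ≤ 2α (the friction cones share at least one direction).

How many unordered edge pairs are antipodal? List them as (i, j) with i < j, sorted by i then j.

α = atan 0.55 = 28.81°;  2α = 57.62°
n_0 = (-0.5632, +0.8263)
n_1 = (-0.7349, -0.6781)
n_2 = (+0.4808, -0.8768)
n_3 = (+0.7776, +0.6288)
  (0,1): δ = 81.58°  ·
  (0,2): δ = 5.54°  ✓
  (0,3): δ = 94.68°  ·
  (1,2): δ = 103.96°  ·
  (1,3): δ = 3.74°  ✓
  (2,3): δ = 79.78°  ·
antipodal pairs: 2

count = 2; pairs: (0,2), (1,3)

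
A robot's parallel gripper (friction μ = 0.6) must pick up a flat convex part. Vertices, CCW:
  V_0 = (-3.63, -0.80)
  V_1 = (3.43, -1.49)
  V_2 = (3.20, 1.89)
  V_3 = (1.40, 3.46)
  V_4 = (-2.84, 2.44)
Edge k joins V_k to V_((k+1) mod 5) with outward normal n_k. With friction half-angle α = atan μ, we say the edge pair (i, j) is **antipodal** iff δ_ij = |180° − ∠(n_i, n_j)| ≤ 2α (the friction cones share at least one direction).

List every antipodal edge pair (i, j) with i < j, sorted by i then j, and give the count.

count = 3; pairs: (0,2), (0,3), (1,4)

α = atan 0.6 = 30.96°;  2α = 61.93°
n_0 = (-0.0973, -0.9953)
n_1 = (+0.9977, +0.0679)
n_2 = (+0.6573, +0.7536)
n_3 = (-0.2339, +0.9723)
n_4 = (-0.9715, +0.2369)
  (0,1): δ = 80.53°  ·
  (0,2): δ = 35.51°  ✓
  (0,3): δ = 19.11°  ✓
  (0,4): δ = 81.88°  ·
  (1,2): δ = 134.99°  ·
  (1,3): δ = 80.37°  ·
  (1,4): δ = 17.60°  ✓
  (2,3): δ = 125.38°  ·
  (2,4): δ = 62.61°  ·
  (3,4): δ = 117.23°  ·
antipodal pairs: 3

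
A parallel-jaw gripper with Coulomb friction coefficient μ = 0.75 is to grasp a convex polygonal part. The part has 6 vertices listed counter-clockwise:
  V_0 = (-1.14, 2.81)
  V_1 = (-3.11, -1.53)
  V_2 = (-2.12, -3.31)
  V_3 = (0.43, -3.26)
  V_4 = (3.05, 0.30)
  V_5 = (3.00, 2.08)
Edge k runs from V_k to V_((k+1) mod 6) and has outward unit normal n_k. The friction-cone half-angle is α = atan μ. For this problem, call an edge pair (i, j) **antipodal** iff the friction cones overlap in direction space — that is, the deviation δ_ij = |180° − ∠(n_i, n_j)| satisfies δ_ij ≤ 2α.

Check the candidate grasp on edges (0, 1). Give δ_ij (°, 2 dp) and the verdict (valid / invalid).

α = atan 0.75 = 36.87°;  2α = 73.74°
edge 0: e_0 = (-1.97, -4.34);  n_0 = (-0.9106, +0.4133)
edge 1: e_1 = (+0.99, -1.78);  n_1 = (-0.8739, -0.4861)
∠(n_0, n_1) = 53.50°
δ = |180° − 53.50°| = 126.50°
126.50° > 2α = 73.74°  →  invalid

δ = 126.50°, invalid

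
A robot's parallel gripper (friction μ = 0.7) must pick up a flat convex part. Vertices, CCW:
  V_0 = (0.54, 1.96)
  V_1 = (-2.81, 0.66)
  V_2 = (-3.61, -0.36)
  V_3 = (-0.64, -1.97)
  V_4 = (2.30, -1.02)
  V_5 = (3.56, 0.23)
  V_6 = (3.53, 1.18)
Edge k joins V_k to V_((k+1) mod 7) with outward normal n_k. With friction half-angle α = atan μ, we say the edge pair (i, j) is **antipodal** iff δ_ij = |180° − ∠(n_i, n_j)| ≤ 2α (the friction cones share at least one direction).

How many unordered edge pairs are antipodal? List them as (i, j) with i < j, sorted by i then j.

count = 10; pairs: (0,2), (0,3), (0,4), (1,3), (1,4), (1,5), (2,5), (2,6), (3,6), (4,6)

α = atan 0.7 = 34.99°;  2α = 69.98°
n_0 = (-0.3618, +0.9323)
n_1 = (-0.7869, +0.6171)
n_2 = (-0.4766, -0.8791)
n_3 = (+0.3075, -0.9516)
n_4 = (+0.7043, -0.7099)
n_5 = (+0.9995, +0.0316)
n_6 = (+0.2524, +0.9676)
  (0,1): δ = 149.32°  ·
  (0,2): δ = 49.67°  ✓
  (0,3): δ = 3.30°  ✓
  (0,4): δ = 23.56°  ✓
  (0,5): δ = 70.60°  ·
  (0,6): δ = 144.17°  ·
  (1,2): δ = 80.35°  ·
  (1,3): δ = 33.99°  ✓
  (1,4): δ = 7.12°  ✓
  (1,5): δ = 39.92°  ✓
  (1,6): δ = 113.49°  ·
  (2,3): δ = 133.63°  ·
  (2,4): δ = 106.77°  ·
  (2,5): δ = 59.73°  ✓
  (2,6): δ = 13.84°  ✓
  (3,4): δ = 153.14°  ·
  (3,5): δ = 106.10°  ·
  (3,6): δ = 32.53°  ✓
  (4,5): δ = 132.96°  ·
  (4,6): δ = 59.39°  ✓
  (5,6): δ = 106.43°  ·
antipodal pairs: 10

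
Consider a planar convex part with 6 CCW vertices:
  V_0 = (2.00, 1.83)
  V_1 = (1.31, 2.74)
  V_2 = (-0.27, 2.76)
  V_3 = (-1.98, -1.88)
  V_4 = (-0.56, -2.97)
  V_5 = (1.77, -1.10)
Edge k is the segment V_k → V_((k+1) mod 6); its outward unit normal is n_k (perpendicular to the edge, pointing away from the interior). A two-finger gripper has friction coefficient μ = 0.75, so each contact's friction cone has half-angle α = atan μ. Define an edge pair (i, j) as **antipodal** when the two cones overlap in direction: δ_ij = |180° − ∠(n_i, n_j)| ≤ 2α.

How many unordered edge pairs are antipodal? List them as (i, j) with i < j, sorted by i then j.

α = atan 0.75 = 36.87°;  2α = 73.74°
n_0 = (+0.7968, +0.6042)
n_1 = (+0.0127, +0.9999)
n_2 = (-0.9383, +0.3458)
n_3 = (-0.6089, -0.7932)
n_4 = (+0.6259, -0.7799)
n_5 = (+0.9969, -0.0783)
  (0,1): δ = 127.90°  ·
  (0,2): δ = 57.40°  ✓
  (0,3): δ = 15.32°  ✓
  (0,4): δ = 91.58°  ·
  (0,5): δ = 138.34°  ·
  (1,2): δ = 109.51°  ·
  (1,3): δ = 36.78°  ✓
  (1,4): δ = 39.47°  ✓
  (1,5): δ = 86.24°  ·
  (2,3): δ = 107.28°  ·
  (2,4): δ = 31.02°  ✓
  (2,5): δ = 15.74°  ✓
  (3,4): δ = 103.74°  ·
  (3,5): δ = 56.98°  ✓
  (4,5): δ = 133.24°  ·
antipodal pairs: 7

count = 7; pairs: (0,2), (0,3), (1,3), (1,4), (2,4), (2,5), (3,5)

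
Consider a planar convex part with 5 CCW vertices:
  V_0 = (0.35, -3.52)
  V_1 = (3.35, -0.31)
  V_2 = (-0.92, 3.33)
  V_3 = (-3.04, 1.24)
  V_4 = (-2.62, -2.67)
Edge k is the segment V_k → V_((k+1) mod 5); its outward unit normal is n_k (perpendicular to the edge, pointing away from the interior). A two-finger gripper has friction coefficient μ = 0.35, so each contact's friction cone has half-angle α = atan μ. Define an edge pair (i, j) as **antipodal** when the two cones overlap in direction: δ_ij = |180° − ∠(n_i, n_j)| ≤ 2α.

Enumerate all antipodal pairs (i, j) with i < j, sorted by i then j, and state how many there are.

α = atan 0.35 = 19.29°;  2α = 38.58°
n_0 = (+0.7306, -0.6828)
n_1 = (+0.6487, +0.7610)
n_2 = (-0.7021, +0.7121)
n_3 = (-0.9943, -0.1068)
n_4 = (-0.2751, -0.9614)
  (0,1): δ = 87.38°  ·
  (0,2): δ = 2.35°  ✓
  (0,3): δ = 49.19°  ·
  (0,4): δ = 117.09°  ·
  (1,2): δ = 94.96°  ·
  (1,3): δ = 43.42°  ·
  (1,4): δ = 24.48°  ✓
  (2,3): δ = 128.46°  ·
  (2,4): δ = 60.56°  ·
  (3,4): δ = 112.10°  ·
antipodal pairs: 2

count = 2; pairs: (0,2), (1,4)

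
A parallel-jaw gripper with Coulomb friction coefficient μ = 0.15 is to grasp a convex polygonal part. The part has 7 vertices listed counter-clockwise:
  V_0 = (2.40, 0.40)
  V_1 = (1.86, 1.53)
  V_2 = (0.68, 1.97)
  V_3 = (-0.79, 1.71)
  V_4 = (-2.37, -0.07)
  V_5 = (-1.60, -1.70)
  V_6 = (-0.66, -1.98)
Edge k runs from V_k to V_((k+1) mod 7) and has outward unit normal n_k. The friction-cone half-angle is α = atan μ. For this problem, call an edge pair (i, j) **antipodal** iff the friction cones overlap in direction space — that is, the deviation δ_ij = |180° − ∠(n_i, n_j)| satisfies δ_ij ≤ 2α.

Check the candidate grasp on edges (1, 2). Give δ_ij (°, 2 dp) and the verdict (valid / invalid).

δ = 149.52°, invalid

α = atan 0.15 = 8.53°;  2α = 17.06°
edge 1: e_1 = (-1.18, +0.44);  n_1 = (+0.3494, +0.9370)
edge 2: e_2 = (-1.47, -0.26);  n_2 = (-0.1742, +0.9847)
∠(n_1, n_2) = 30.48°
δ = |180° − 30.48°| = 149.52°
149.52° > 2α = 17.06°  →  invalid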